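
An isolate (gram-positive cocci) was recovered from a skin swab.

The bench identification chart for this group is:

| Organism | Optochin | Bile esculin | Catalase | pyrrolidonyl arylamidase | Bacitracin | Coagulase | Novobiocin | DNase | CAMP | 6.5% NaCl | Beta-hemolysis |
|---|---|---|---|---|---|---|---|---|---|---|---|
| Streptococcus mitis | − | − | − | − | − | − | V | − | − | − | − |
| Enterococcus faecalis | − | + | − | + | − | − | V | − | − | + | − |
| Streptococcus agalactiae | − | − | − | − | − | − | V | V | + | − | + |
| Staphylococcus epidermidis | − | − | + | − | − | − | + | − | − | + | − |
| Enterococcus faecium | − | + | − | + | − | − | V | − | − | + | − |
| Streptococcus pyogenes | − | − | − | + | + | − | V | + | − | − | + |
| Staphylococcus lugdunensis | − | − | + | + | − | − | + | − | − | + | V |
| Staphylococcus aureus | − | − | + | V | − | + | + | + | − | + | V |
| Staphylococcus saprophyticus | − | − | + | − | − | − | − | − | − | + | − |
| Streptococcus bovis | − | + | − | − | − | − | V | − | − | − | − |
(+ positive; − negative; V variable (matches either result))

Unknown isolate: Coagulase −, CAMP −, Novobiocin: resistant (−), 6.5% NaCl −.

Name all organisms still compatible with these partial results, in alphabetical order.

Streptococcus bovis, Streptococcus mitis, Streptococcus pyogenes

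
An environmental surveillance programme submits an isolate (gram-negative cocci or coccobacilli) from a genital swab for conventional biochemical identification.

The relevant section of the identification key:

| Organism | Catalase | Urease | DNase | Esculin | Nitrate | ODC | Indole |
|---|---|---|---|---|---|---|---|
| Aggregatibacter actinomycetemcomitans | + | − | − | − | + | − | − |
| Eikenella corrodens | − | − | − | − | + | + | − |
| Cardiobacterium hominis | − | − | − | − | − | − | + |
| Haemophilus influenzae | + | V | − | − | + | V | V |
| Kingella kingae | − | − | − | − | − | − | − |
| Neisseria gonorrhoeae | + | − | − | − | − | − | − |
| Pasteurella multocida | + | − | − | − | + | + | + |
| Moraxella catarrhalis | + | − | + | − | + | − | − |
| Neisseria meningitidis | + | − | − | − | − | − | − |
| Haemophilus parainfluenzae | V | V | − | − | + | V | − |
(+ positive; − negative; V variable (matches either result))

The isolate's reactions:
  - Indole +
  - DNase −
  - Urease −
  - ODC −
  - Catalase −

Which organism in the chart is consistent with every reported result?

ODC −: excludes Eikenella corrodens, Pasteurella multocida — 8 left.
Urease −: all 8 remaining candidates are consistent.
Catalase −: excludes 5 organisms — 3 left.
Indole +: excludes Kingella kingae, Haemophilus parainfluenzae — 1 left.
DNase −: the one remaining candidate is consistent.

Cardiobacterium hominis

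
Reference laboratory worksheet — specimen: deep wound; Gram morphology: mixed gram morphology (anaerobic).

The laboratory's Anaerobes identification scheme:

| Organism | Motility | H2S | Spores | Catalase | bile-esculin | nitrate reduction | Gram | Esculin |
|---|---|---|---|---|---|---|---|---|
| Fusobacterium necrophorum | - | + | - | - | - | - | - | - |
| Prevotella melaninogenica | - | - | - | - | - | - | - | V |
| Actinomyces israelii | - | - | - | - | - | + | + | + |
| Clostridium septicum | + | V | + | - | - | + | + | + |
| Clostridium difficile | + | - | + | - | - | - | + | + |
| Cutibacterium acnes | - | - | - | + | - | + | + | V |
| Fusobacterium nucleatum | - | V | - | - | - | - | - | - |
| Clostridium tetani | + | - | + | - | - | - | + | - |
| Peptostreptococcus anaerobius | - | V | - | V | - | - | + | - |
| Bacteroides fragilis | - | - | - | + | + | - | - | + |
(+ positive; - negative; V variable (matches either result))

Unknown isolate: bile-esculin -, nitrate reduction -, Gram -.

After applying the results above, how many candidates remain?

3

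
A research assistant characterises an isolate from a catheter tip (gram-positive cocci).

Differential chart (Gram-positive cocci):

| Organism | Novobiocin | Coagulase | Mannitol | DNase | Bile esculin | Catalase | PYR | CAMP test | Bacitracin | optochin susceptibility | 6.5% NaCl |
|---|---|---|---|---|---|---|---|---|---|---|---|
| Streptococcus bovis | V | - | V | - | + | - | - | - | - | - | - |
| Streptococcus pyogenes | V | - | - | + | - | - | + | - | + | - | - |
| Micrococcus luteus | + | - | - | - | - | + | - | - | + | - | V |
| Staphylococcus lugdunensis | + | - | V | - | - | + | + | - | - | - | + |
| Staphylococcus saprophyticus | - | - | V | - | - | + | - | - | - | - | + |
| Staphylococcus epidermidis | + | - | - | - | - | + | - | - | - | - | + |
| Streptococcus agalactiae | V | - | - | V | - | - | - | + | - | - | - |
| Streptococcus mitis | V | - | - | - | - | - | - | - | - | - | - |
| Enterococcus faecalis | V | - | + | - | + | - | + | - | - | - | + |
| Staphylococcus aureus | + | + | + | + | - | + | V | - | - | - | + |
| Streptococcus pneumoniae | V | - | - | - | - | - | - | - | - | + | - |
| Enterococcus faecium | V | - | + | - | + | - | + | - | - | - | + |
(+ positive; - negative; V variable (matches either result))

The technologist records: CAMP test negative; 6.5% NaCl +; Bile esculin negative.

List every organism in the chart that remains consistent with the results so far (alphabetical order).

6.5% NaCl +: excludes 5 organisms — 7 left.
Bile esculin -: excludes Enterococcus faecalis, Enterococcus faecium — 5 left.
CAMP test -: all 5 remaining candidates are consistent.

Micrococcus luteus, Staphylococcus aureus, Staphylococcus epidermidis, Staphylococcus lugdunensis, Staphylococcus saprophyticus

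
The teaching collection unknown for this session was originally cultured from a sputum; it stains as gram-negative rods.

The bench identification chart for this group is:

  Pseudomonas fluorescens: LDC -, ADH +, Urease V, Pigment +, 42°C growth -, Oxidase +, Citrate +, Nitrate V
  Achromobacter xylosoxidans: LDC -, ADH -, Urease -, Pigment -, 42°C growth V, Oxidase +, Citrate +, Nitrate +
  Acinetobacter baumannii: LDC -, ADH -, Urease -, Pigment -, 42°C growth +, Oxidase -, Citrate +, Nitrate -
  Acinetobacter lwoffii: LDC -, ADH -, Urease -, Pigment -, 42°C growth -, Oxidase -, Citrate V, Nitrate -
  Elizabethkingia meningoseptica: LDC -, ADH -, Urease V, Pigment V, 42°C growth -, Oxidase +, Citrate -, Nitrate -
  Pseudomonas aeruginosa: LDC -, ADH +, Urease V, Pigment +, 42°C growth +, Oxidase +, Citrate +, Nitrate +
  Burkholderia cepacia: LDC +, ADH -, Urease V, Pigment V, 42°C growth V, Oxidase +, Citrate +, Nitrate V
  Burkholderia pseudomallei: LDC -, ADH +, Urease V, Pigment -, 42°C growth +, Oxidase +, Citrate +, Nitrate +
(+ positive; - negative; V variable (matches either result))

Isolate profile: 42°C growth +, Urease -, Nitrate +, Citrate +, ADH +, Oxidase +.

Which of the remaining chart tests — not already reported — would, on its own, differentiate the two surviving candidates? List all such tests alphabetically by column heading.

Pigment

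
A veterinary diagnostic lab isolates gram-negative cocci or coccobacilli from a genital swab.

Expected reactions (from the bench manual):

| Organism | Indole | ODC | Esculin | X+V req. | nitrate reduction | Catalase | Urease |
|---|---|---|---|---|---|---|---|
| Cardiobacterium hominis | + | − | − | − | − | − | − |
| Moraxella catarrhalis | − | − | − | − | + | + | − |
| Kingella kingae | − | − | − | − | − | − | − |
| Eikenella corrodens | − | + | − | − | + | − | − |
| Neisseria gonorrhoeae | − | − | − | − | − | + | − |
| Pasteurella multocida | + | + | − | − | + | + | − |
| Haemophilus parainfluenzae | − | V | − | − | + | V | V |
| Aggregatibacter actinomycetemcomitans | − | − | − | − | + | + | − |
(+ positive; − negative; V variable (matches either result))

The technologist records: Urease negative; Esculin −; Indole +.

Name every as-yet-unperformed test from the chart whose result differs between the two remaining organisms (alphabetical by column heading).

Catalase, nitrate reduction, ODC

Indole +: excludes 6 organisms — 2 left.
Urease −: all 2 remaining candidates are consistent.
Esculin −: all 2 remaining candidates are consistent.
Two candidates remain: Cardiobacterium hominis and Pasteurella multocida.
  ODC: Cardiobacterium hominis −, Pasteurella multocida + — discriminates.
  X+V req.: − vs − — same for both, does not separate.
  nitrate reduction: Cardiobacterium hominis −, Pasteurella multocida + — discriminates.
  Catalase: Cardiobacterium hominis −, Pasteurella multocida + — discriminates.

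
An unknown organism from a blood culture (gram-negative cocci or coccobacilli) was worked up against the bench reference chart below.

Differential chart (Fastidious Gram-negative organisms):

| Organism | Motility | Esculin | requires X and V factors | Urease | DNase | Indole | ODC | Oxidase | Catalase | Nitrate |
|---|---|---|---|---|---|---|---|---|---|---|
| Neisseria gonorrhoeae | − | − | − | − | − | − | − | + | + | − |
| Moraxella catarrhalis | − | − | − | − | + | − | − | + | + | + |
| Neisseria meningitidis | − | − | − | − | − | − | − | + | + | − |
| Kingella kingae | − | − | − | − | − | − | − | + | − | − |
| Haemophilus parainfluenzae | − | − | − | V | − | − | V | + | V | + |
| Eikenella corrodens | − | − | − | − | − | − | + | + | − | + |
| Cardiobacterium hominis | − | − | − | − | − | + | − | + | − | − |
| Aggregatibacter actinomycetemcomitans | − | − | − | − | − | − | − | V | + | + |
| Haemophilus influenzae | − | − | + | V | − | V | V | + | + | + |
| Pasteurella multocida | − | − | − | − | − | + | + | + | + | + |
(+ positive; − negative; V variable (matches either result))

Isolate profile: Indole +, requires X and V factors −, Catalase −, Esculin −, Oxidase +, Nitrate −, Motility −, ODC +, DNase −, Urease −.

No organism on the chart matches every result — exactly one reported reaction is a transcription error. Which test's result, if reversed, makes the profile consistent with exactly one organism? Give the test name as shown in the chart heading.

As reported, no row in the chart matches all 10 reactions.
Reversing Nitrate → still no organism matches.
Reversing Indole → still no organism matches.
Reversing DNase → still no organism matches.
Reversing Urease → still no organism matches.
Reversing Oxidase → still no organism matches.
Reversing ODC (to −) → unique match: Cardiobacterium hominis.
Reversing Motility → still no organism matches.
Reversing requires X and V factors → still no organism matches.
Reversing Esculin → still no organism matches.
Reversing Catalase → still no organism matches.

ODC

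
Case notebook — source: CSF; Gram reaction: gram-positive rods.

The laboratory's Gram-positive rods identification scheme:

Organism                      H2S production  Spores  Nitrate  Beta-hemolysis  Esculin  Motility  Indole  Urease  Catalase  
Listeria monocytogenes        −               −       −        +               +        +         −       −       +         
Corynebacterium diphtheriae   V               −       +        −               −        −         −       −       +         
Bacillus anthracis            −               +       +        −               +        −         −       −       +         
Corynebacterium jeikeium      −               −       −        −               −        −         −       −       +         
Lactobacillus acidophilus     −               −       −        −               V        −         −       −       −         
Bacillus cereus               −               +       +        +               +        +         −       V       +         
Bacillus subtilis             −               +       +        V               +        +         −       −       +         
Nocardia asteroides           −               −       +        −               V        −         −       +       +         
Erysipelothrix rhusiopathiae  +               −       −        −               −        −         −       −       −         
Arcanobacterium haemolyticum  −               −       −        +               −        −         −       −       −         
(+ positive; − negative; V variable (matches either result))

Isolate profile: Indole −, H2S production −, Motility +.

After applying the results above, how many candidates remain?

3

Motility +: excludes 7 organisms — 3 left.
Indole −: all 3 remaining candidates are consistent.
H2S production −: all 3 remaining candidates are consistent.
Still consistent: Bacillus cereus, Bacillus subtilis, Listeria monocytogenes.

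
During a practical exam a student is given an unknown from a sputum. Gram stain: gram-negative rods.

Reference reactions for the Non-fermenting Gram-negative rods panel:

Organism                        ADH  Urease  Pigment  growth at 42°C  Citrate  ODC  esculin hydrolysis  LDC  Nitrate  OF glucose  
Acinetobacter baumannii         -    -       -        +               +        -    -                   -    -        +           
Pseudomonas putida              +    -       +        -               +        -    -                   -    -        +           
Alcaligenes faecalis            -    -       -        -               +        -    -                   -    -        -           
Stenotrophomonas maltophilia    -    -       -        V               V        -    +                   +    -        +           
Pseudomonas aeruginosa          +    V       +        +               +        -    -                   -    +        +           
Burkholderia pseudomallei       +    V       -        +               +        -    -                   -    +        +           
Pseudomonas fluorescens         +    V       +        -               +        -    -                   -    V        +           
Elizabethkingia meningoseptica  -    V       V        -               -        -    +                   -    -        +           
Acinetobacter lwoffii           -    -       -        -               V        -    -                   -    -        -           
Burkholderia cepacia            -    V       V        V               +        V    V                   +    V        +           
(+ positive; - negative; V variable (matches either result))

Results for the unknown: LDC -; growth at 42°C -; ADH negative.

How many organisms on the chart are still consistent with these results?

3

growth at 42°C -: excludes Acinetobacter baumannii, Pseudomonas aeruginosa, Burkholderia pseudomallei — 7 left.
LDC -: excludes Stenotrophomonas maltophilia, Burkholderia cepacia — 5 left.
ADH -: excludes Pseudomonas putida, Pseudomonas fluorescens — 3 left.
Still consistent: Acinetobacter lwoffii, Alcaligenes faecalis, Elizabethkingia meningoseptica.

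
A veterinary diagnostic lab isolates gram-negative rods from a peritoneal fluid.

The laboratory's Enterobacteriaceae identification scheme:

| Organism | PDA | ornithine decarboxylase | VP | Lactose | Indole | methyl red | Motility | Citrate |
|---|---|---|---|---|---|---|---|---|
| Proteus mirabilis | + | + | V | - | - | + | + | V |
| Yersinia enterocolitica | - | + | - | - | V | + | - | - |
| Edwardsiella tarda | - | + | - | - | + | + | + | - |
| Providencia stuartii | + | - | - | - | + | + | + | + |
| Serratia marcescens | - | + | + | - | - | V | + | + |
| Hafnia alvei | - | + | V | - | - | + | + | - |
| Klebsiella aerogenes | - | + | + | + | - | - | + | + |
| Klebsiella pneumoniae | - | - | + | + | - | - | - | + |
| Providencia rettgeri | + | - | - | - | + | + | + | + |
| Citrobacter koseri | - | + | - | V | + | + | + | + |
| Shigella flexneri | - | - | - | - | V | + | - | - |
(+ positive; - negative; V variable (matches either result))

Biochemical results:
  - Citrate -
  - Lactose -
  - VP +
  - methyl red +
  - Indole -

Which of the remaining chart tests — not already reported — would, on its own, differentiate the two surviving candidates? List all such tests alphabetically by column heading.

PDA

methyl red +: excludes Klebsiella aerogenes, Klebsiella pneumoniae — 9 left.
Lactose -: all 9 remaining candidates are consistent.
Indole -: excludes Edwardsiella tarda, Providencia stuartii, Providencia rettgeri, Citrobacter koseri — 5 left.
Citrate -: excludes Serratia marcescens — 4 left.
VP +: excludes Yersinia enterocolitica, Shigella flexneri — 2 left.
Two candidates remain: Hafnia alvei and Proteus mirabilis.
  PDA: Hafnia alvei -, Proteus mirabilis + — discriminates.
  ornithine decarboxylase: + vs + — same for both, does not separate.
  Motility: + vs + — same for both, does not separate.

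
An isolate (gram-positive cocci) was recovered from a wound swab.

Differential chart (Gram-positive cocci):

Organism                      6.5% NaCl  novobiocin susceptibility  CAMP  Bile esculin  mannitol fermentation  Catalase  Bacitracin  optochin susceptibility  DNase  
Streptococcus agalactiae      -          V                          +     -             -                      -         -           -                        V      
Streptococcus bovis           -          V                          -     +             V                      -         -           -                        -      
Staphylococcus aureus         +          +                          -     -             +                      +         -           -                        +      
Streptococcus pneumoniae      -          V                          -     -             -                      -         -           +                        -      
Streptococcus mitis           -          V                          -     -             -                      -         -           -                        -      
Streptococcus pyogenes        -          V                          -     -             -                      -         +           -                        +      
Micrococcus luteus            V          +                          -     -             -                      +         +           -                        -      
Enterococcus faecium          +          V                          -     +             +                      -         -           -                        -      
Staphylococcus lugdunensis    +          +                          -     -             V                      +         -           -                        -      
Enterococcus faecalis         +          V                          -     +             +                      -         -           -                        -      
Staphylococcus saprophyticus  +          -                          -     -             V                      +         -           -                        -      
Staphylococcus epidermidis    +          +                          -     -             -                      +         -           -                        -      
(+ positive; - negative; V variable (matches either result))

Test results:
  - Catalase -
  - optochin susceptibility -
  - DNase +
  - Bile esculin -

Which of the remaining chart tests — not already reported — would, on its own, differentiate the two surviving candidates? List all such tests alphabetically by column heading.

Bacitracin, CAMP

Catalase -: excludes 5 organisms — 7 left.
optochin susceptibility -: excludes Streptococcus pneumoniae — 6 left.
Bile esculin -: excludes Streptococcus bovis, Enterococcus faecium, Enterococcus faecalis — 3 left.
DNase +: excludes Streptococcus mitis — 2 left.
Two candidates remain: Streptococcus agalactiae and Streptococcus pyogenes.
  6.5% NaCl: - vs - — same for both, does not separate.
  novobiocin susceptibility: V vs V — variable for at least one, does not separate.
  CAMP: Streptococcus agalactiae +, Streptococcus pyogenes - — discriminates.
  mannitol fermentation: - vs - — same for both, does not separate.
  Bacitracin: Streptococcus agalactiae -, Streptococcus pyogenes + — discriminates.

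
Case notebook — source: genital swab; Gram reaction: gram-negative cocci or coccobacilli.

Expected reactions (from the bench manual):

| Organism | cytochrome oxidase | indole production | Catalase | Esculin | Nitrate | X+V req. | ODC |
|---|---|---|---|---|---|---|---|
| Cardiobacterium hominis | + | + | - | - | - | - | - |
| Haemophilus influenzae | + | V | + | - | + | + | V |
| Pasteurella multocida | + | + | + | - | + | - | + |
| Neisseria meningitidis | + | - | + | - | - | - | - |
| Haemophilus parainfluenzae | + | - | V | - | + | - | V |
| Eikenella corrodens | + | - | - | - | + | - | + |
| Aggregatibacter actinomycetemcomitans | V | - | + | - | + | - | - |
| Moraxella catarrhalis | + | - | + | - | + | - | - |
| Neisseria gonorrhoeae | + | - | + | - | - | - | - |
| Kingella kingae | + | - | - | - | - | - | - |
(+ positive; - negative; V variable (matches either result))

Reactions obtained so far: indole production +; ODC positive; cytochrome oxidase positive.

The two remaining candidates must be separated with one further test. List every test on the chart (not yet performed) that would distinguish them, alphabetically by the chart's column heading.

X+V req.

ODC +: excludes 6 organisms — 4 left.
indole production +: excludes Haemophilus parainfluenzae, Eikenella corrodens — 2 left.
cytochrome oxidase +: all 2 remaining candidates are consistent.
Two candidates remain: Haemophilus influenzae and Pasteurella multocida.
  Catalase: + vs + — same for both, does not separate.
  Esculin: - vs - — same for both, does not separate.
  Nitrate: + vs + — same for both, does not separate.
  X+V req.: Haemophilus influenzae +, Pasteurella multocida - — discriminates.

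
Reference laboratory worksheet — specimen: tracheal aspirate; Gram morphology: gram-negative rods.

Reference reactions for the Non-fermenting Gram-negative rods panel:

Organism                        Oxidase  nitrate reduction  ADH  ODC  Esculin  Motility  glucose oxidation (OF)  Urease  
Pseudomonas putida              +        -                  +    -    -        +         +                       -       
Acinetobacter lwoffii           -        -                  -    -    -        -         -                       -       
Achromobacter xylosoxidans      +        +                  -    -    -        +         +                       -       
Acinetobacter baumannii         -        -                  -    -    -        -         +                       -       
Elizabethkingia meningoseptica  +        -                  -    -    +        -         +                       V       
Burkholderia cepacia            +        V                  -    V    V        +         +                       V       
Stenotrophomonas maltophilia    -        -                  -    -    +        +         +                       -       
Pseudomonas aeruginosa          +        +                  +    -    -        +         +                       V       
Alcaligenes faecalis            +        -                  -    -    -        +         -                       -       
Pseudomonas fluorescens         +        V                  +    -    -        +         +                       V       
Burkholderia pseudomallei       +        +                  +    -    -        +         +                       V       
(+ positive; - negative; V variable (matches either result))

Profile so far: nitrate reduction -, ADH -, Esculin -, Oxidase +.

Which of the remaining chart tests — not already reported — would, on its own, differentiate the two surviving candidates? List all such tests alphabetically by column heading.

ADH -: excludes Pseudomonas putida, Pseudomonas aeruginosa, Pseudomonas fluorescens, Burkholderia pseudomallei — 7 left.
Oxidase +: excludes Acinetobacter lwoffii, Acinetobacter baumannii, Stenotrophomonas maltophilia — 4 left.
nitrate reduction -: excludes Achromobacter xylosoxidans — 3 left.
Esculin -: excludes Elizabethkingia meningoseptica — 2 left.
Two candidates remain: Alcaligenes faecalis and Burkholderia cepacia.
  ODC: - vs V — variable for at least one, does not separate.
  Motility: + vs + — same for both, does not separate.
  glucose oxidation (OF): Alcaligenes faecalis -, Burkholderia cepacia + — discriminates.
  Urease: - vs V — variable for at least one, does not separate.

glucose oxidation (OF)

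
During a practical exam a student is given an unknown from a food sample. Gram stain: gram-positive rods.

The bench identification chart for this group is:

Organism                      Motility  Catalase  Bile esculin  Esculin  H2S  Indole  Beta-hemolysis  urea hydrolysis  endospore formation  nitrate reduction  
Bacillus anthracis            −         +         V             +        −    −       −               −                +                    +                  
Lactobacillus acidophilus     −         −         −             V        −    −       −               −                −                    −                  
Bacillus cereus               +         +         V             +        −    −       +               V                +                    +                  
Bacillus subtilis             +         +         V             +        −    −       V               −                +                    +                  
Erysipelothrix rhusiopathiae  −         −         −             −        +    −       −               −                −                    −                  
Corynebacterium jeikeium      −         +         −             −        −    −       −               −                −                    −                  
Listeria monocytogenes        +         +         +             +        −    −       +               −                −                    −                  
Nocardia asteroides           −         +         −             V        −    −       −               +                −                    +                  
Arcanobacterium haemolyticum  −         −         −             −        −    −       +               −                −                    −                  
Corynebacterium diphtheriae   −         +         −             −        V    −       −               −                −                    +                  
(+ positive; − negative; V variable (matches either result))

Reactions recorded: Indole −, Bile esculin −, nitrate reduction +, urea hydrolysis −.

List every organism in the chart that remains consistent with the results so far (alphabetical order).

Bile esculin −: excludes Listeria monocytogenes — 9 left.
urea hydrolysis −: excludes Nocardia asteroides — 8 left.
Indole −: all 8 remaining candidates are consistent.
nitrate reduction +: excludes Lactobacillus acidophilus, Erysipelothrix rhusiopathiae, Corynebacterium jeikeium, Arcanobacterium haemolyticum — 4 left.

Bacillus anthracis, Bacillus cereus, Bacillus subtilis, Corynebacterium diphtheriae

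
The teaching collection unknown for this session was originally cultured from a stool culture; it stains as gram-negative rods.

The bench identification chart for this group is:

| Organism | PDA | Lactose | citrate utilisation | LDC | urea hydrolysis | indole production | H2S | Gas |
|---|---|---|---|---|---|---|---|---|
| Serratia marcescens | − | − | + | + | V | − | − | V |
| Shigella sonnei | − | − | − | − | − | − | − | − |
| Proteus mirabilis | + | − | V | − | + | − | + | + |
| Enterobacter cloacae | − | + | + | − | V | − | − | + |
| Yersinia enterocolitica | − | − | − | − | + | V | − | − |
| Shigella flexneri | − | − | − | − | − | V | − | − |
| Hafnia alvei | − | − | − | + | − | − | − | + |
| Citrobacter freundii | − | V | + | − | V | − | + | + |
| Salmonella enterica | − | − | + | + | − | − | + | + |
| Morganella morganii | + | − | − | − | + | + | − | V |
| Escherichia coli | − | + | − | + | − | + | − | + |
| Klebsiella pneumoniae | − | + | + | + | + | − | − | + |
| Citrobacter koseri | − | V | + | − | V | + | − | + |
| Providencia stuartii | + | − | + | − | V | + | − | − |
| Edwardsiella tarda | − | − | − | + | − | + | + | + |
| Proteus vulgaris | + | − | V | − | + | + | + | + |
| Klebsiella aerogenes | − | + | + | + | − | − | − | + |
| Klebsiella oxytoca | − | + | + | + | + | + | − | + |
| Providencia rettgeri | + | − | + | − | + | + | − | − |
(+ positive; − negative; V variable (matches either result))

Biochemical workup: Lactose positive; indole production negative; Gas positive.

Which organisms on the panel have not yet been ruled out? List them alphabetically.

Citrobacter freundii, Enterobacter cloacae, Klebsiella aerogenes, Klebsiella pneumoniae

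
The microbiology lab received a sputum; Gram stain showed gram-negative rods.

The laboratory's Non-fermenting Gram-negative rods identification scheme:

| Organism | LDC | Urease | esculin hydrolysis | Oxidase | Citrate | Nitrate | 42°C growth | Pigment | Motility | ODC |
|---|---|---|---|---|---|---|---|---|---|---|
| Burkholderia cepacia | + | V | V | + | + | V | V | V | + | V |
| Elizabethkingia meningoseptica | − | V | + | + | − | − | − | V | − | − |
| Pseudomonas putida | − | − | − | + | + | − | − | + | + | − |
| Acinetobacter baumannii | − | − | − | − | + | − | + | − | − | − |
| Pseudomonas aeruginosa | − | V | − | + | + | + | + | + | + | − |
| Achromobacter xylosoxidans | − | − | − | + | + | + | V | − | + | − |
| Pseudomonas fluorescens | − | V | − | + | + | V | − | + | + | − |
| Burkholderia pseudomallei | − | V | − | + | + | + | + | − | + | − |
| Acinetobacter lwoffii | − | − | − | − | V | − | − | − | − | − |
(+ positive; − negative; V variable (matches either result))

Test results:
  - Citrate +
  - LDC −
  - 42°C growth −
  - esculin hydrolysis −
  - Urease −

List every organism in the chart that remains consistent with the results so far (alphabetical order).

Achromobacter xylosoxidans, Acinetobacter lwoffii, Pseudomonas fluorescens, Pseudomonas putida

Urease −: all 9 remaining candidates are consistent.
LDC −: excludes Burkholderia cepacia — 8 left.
esculin hydrolysis −: excludes Elizabethkingia meningoseptica — 7 left.
Citrate +: all 7 remaining candidates are consistent.
42°C growth −: excludes Acinetobacter baumannii, Pseudomonas aeruginosa, Burkholderia pseudomallei — 4 left.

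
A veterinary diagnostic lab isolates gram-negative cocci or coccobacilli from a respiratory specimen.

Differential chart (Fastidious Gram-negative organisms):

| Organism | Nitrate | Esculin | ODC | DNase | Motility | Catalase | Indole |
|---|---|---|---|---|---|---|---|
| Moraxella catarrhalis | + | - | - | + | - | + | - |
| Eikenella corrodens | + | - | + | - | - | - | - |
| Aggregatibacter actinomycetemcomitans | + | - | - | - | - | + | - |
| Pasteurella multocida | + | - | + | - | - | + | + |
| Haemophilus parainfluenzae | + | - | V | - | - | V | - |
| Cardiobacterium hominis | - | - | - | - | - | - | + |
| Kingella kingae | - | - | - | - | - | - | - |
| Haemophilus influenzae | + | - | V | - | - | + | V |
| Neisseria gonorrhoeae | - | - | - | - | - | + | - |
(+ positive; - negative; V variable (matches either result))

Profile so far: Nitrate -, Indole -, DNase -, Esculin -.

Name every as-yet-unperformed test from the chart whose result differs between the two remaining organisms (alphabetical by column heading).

Catalase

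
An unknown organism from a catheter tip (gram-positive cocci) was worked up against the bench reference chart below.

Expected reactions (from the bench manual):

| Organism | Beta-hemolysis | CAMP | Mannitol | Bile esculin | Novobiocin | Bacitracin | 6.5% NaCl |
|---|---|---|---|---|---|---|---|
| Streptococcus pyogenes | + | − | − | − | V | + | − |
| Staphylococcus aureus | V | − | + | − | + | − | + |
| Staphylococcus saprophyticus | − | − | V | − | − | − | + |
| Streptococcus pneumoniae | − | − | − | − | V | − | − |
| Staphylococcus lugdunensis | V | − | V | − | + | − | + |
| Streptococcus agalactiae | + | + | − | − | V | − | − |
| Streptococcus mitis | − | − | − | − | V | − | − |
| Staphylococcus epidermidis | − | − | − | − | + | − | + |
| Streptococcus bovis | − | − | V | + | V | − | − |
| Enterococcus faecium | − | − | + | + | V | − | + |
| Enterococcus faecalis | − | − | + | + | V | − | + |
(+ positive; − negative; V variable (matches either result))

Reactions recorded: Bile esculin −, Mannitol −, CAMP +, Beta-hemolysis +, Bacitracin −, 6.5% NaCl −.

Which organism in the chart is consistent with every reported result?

Streptococcus agalactiae

Beta-hemolysis +: excludes 7 organisms — 4 left.
Bile esculin −: all 4 remaining candidates are consistent.
Mannitol −: excludes Staphylococcus aureus — 3 left.
CAMP +: excludes Streptococcus pyogenes, Staphylococcus lugdunensis — 1 left.
Bacitracin −: the one remaining candidate is consistent.
6.5% NaCl −: the one remaining candidate is consistent.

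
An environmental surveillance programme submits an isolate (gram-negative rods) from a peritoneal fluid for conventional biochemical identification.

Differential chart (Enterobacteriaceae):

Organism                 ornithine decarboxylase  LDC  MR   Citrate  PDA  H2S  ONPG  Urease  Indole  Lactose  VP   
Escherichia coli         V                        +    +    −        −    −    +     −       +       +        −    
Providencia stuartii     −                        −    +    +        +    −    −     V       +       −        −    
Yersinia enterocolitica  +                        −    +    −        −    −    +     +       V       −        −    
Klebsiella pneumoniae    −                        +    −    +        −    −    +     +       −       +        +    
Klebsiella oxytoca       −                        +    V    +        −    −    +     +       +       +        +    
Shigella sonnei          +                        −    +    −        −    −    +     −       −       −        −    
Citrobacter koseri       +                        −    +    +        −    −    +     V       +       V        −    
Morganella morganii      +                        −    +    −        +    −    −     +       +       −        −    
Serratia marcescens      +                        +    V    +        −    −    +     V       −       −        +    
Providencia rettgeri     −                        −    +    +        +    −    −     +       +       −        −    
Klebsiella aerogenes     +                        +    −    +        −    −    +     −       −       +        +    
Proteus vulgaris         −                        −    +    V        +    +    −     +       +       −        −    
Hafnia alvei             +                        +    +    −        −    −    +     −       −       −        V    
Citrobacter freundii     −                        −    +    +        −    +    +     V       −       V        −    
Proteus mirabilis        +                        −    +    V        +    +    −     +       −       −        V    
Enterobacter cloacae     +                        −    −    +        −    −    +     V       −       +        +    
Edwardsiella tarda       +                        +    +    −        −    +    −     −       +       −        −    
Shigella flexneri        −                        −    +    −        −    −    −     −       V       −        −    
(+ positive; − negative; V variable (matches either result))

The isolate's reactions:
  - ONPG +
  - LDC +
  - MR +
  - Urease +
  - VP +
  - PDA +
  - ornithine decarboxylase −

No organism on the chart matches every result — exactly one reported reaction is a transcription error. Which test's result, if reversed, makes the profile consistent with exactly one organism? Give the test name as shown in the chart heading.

PDA

As reported, no row in the chart matches all 7 reactions.
Reversing PDA (to −) → unique match: Klebsiella oxytoca.
Reversing MR → still no organism matches.
Reversing LDC → still no organism matches.
Reversing ONPG → still no organism matches.
Reversing ornithine decarboxylase → still no organism matches.
Reversing VP → still no organism matches.
Reversing Urease → still no organism matches.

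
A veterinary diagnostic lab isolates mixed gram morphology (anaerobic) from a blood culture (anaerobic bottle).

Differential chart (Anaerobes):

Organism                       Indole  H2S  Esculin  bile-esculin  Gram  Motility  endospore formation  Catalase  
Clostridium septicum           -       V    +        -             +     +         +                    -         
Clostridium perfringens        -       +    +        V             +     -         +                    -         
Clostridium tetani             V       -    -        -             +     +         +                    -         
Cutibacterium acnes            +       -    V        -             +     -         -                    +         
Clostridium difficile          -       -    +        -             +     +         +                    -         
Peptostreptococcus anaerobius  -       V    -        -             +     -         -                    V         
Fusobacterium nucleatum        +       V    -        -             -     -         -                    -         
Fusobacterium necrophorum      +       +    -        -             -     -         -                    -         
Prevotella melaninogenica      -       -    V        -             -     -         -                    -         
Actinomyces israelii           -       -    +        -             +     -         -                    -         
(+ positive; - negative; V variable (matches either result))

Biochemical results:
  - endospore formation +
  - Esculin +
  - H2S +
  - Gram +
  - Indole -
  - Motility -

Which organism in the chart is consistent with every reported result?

H2S +: excludes 5 organisms — 5 left.
Gram +: excludes Fusobacterium nucleatum, Fusobacterium necrophorum — 3 left.
Motility -: excludes Clostridium septicum — 2 left.
Indole -: all 2 remaining candidates are consistent.
endospore formation +: excludes Peptostreptococcus anaerobius — 1 left.
Esculin +: the one remaining candidate is consistent.

Clostridium perfringens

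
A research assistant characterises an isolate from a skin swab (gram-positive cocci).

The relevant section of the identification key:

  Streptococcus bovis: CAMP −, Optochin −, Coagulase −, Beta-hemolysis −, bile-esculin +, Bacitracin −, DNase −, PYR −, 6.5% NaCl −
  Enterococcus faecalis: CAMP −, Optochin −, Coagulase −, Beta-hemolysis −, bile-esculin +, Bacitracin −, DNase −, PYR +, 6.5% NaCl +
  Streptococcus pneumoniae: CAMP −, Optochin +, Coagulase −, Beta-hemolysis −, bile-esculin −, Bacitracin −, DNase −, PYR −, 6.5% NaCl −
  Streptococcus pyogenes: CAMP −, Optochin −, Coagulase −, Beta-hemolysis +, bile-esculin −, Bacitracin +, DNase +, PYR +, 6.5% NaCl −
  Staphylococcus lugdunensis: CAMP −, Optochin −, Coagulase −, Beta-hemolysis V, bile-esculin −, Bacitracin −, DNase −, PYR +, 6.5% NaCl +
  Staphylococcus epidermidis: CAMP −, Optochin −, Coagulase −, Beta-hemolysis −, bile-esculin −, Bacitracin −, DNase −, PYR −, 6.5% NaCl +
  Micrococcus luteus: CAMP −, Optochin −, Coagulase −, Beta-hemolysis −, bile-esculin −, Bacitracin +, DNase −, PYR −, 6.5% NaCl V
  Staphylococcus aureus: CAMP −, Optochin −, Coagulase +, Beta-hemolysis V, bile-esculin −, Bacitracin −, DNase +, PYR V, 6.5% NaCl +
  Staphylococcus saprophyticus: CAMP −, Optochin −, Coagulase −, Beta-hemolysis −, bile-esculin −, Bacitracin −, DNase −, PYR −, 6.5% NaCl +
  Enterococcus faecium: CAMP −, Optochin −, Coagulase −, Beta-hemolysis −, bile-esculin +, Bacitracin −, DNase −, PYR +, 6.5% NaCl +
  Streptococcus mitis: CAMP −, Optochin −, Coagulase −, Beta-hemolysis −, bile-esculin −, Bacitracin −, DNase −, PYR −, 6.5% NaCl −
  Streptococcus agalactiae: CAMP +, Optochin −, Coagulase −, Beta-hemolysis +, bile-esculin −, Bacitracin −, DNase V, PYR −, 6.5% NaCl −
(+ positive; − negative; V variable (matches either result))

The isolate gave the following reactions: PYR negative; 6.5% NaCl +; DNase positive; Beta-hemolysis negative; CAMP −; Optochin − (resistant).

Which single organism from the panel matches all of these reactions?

Staphylococcus aureus

6.5% NaCl +: excludes 5 organisms — 7 left.
Beta-hemolysis −: all 7 remaining candidates are consistent.
DNase +: excludes 6 organisms — 1 left.
PYR −: the one remaining candidate is consistent.
CAMP −: the one remaining candidate is consistent.
Optochin −: the one remaining candidate is consistent.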